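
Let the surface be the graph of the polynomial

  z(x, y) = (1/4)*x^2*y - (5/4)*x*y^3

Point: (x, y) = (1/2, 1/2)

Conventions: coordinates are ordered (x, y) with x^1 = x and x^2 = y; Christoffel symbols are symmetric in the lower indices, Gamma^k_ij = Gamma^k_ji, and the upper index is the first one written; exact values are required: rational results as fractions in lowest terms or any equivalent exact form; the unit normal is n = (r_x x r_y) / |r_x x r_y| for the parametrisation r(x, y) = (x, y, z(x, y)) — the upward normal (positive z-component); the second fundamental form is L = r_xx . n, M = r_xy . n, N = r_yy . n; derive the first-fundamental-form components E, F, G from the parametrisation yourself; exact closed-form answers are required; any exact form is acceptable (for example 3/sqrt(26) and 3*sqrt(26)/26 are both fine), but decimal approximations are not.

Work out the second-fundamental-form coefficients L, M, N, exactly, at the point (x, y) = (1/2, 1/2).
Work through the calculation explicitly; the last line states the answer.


z_x = -1/32, z_y = -13/32, z_xx = 1/4, z_xy = -11/16, z_yy = -15/8
E = 1025/1024, F = 13/1024, G = 1193/1024; answer radicand W^2 = 597/512
unnormalised second-form numerators: l = 1/4, m = -11/16, n = -15/8; L = l/sqrt(597/512), and similarly M = m/sqrt(W^2), N = n/sqrt(W^2)

Answer: L = 4*sqrt(1194)/597, M = -11*sqrt(1194)/597, N = -10*sqrt(1194)/199


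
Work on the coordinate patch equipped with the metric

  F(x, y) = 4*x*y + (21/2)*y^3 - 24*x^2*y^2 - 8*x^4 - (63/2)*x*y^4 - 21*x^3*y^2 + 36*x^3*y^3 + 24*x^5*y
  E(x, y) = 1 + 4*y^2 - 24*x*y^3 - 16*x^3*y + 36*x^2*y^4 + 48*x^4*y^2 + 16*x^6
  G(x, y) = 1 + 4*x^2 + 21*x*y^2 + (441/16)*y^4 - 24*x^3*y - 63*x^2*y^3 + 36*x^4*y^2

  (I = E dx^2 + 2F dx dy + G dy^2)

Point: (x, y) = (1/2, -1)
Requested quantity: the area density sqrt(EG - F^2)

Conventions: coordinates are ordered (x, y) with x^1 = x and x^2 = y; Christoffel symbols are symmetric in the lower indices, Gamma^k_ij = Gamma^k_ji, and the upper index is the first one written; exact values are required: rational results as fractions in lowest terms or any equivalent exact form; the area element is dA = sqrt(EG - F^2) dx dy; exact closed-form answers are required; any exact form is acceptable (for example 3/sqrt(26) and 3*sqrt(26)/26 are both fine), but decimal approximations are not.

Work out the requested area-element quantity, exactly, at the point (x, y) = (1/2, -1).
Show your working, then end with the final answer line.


E = 125/4, F = -341/8, G = 977/16; EG - F^2 = 1461/16

Answer: sqrt(EG - F^2) = sqrt(1461)/4


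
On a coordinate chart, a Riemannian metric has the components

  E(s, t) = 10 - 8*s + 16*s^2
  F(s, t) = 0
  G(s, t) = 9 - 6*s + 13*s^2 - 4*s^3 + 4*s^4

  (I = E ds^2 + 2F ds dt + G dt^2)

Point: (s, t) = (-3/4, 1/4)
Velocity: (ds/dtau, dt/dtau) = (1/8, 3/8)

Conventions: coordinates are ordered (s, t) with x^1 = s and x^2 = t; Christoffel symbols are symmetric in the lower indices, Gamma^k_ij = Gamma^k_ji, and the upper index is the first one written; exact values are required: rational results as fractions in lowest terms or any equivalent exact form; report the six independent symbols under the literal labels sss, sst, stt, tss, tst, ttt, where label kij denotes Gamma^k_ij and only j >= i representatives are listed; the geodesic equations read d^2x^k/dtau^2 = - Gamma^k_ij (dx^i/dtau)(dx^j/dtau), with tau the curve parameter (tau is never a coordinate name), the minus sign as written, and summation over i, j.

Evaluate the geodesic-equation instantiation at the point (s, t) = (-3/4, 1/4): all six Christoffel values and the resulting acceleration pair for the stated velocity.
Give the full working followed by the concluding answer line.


E = 25, F = 0, G = 1521/64 at the point
E_s = -32, E_t = 0, F_s = 0, F_t = 0, G_s = -39, G_t = 0
EG - F^2 = 38025/64;  g^inv = (64/38025) * [[1521/64, 0], [0, 25]]
first-kind symbols [ij,l] = (1/2)(d_i g_jl + d_j g_il - d_l g_ij): [ss,s] = E_s/2 = -16, [ss,t] = F_s - E_t/2 = 0, [st,s] = E_t/2 = 0, [st,t] = G_s/2 = -39/2, [tt,s] = F_t - G_s/2 = 39/2, [tt,t] = G_t/2 = 0
Gamma^s_ij = (G*[ij,s] - F*[ij,t])/(EG - F^2), Gamma^t_ij = (E*[ij,t] - F*[ij,s])/(EG - F^2)
Gamma_sss = -16/25, Gamma_sst = 0, Gamma_stt = 39/50, Gamma_tss = 0, Gamma_tst = -32/39, Gamma_ttt = 0
d^2s/dtau^2 = -(Gamma_sss*(1/8)^2 + 2*Gamma_sst*(1/8)*(3/8) + Gamma_stt*(3/8)^2) = -319/3200
d^2t/dtau^2 = -(Gamma_tss*(1/8)^2 + 2*Gamma_tst*(1/8)*(3/8) + Gamma_ttt*(3/8)^2) = 1/13

Answer: Gamma_sss = -16/25, Gamma_sst = 0, Gamma_stt = 39/50, Gamma_tss = 0, Gamma_tst = -32/39, Gamma_ttt = 0; accelerations (d^2s/dtau^2, d^2t/dtau^2) = (-319/3200, 1/13)


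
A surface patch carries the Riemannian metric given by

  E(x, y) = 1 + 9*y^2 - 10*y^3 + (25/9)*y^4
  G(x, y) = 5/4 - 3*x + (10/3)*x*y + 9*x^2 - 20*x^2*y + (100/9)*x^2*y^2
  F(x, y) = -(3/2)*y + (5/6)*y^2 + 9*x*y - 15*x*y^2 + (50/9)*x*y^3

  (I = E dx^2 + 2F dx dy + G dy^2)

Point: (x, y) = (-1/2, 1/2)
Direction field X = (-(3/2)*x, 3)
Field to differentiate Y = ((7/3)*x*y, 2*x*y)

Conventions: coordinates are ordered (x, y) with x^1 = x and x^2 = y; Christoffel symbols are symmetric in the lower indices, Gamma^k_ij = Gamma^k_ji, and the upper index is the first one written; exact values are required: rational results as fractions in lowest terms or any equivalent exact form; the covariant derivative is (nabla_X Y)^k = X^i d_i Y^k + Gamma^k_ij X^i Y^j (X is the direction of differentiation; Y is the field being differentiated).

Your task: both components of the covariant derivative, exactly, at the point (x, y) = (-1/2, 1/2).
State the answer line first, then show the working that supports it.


Answer: (nabla_X Y)^x = -17345/4072, (nabla_X Y)^y = -997/2036

E = 313/144, F = -91/72, G = 85/36 at the point
E_x = 0, E_y = 26/9, F_x = 13/9, F_y = 1/4, G_x = -28/9, G_y = -35/9
EG - F^2 = 509/144;  g^inv = (144/509) * [[85/36, 91/72], [91/72, 313/144]]
first-kind symbols [ij,l] = (1/2)(d_i g_jl + d_j g_il - d_l g_ij): [xx,x] = E_x/2 = 0, [xx,y] = F_x - E_y/2 = 0, [xy,x] = E_y/2 = 13/9, [xy,y] = G_x/2 = -14/9, [yy,x] = F_y - G_x/2 = 65/36, [yy,y] = G_y/2 = -35/18
Gamma^x_ij = (G*[ij,x] - F*[ij,y])/(EG - F^2), Gamma^y_ij = (E*[ij,y] - F*[ij,x])/(EG - F^2)
Gamma_xxx = 0, Gamma_xxy = 208/509, Gamma_xyy = 260/509, Gamma_yxx = 0, Gamma_yxy = -224/509, Gamma_yyy = -280/509
X = (3/4, 3), Y = (-7/12, -1/2) at the point


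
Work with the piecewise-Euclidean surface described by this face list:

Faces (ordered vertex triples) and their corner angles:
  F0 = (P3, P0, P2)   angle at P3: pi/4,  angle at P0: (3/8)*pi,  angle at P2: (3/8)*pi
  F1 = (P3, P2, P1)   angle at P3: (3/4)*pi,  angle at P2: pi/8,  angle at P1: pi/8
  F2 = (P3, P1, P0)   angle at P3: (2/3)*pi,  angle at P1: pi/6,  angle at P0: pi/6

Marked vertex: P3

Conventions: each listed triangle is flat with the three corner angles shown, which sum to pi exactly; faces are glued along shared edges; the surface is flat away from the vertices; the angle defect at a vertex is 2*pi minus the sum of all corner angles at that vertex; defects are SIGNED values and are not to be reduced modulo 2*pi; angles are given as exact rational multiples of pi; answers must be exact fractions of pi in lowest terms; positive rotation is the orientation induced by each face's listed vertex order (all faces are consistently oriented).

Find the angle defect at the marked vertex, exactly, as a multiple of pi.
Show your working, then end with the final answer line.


Sum of corner angles at P3: (5/3)*pi
defect = 2*pi - (5/3)*pi

Answer: defect(P3) = pi/3


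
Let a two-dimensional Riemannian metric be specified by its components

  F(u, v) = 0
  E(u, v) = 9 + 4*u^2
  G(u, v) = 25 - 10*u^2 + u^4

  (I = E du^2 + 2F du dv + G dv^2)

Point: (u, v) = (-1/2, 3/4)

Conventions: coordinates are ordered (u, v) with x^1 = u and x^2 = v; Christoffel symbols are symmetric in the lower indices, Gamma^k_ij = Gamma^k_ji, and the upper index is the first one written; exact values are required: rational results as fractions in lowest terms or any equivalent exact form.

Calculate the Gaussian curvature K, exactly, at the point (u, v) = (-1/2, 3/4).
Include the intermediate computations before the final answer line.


E = 10, F = 0, G = 361/16, EG - F^2 = 1805/8 at the point
E_u = -4, E_v = 0, F_u = 0, F_v = 0, G_u = 19/2, G_v = 0
E_vv = 0, F_uv = 0, G_uu = -17
Using the Brioschi determinant formula for K from the metric derivatives:
M1 = [[-E_vv/2 + F_uv - G_uu/2, E_u/2, F_u - E_v/2], [F_v - G_u/2, E, F], [G_v/2, F, G]] = [[17/2, -2, 0], [-19/4, 10, 0], [0, 0, 361/16]]; det M1 = 54511/32
M2 = [[0, E_v/2, G_u/2], [E_v/2, E, F], [G_u/2, F, G]] = [[0, 0, 19/4], [0, 10, 0], [19/4, 0, 361/16]]; det M2 = -1805/8
det M1 - det M2 = 61731/32; K = 61731/32 / (1805/8)^2 = 18/475

Answer: K = 18/475


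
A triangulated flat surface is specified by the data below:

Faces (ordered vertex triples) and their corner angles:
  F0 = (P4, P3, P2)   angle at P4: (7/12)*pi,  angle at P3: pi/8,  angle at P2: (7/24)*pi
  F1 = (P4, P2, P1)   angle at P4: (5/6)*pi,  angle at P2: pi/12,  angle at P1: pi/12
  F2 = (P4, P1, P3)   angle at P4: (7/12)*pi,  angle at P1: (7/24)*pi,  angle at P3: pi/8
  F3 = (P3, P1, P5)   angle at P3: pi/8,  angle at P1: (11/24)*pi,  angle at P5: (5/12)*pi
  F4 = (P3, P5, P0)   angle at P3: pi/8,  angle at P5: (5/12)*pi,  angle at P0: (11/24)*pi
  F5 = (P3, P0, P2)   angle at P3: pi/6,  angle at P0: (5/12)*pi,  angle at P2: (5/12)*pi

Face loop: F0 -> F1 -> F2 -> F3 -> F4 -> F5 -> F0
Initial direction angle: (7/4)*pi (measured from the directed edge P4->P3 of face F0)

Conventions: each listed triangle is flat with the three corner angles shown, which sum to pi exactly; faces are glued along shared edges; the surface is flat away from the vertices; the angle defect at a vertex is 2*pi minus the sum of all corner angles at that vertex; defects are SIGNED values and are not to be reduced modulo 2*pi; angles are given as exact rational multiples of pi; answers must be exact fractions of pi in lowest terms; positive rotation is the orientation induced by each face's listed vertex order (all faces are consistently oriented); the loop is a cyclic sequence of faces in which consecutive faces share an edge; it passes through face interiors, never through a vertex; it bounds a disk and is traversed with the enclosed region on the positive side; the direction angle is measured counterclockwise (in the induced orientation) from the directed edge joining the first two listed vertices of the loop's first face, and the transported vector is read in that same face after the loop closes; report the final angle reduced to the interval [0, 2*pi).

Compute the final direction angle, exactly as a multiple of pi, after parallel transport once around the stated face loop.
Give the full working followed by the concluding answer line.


enclosed vertex P3: corner angles sum to (2/3)*pi, defect = 2*pi - (2/3)*pi = (4/3)*pi
enclosed vertex P4: corner angles sum to 2*pi, defect = 2*pi - 2*pi = 0
holonomy = initial angle + sum of enclosed defects (mod 2*pi), positive in the induced orientation
final angle = (7/4)*pi + (4/3)*pi = (13/12)*pi (mod 2*pi)

Answer: final direction angle = (13/12)*pi


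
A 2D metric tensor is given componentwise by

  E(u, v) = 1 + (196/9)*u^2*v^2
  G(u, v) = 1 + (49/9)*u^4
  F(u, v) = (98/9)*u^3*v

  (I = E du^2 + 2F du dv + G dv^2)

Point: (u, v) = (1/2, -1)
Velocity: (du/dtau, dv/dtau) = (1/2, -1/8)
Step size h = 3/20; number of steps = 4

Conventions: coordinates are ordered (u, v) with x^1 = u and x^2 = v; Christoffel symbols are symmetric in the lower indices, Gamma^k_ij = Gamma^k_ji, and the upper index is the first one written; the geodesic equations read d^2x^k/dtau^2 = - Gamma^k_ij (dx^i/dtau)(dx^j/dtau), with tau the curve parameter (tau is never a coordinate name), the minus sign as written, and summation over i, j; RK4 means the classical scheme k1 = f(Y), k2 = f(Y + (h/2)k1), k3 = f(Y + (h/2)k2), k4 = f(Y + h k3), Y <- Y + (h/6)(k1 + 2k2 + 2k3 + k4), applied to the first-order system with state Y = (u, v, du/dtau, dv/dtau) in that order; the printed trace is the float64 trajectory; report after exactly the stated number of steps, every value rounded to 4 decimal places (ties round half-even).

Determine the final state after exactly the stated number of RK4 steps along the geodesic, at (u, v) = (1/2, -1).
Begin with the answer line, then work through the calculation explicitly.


Answer: u = 0.7394, v = -1.0580, du/dtau = 0.3297, dv/dtau = -0.0748

f(Y) = (du/dtau, dv/dtau, -Gamma^u_ij Y'^i Y'^j, -Gamma^v_ij Y'^i Y'^j) with the Gammas evaluated at the stage position; h = 0.150000; intermediate values shown to 6 dp
step 0: u = 0.5000, v = -1.0000, du/dtau = 0.5000, dv/dtau = -0.1250
step 1:
  k1: at (u, v) = (0.500000, -1.000000), (du/dtau, dv/dtau) = (0.500000, -0.125000); Gamma_uuu = 1.604913, Gamma_uuv = -0.802456, Gamma_uvv = 0.000000, Gamma_vuu = -0.401228, Gamma_vuv = 0.200614, Gamma_vvv = 0.000000; k1 = (0.500000, -0.125000, -0.501535, 0.125384)
  k2: at (u, v) = (0.537500, -1.009375), (du/dtau, dv/dtau) = (0.462385, -0.115596); Gamma_uuu = 1.516406, Gamma_uuv = -0.807498, Gamma_uvv = 0.000000, Gamma_vuu = -0.403749, Gamma_vuv = 0.214999, Gamma_vvv = 0.000000; k2 = (0.462385, -0.115596, -0.410529, 0.109305)
  k3: at (u, v) = (0.534679, -1.008670), (du/dtau, dv/dtau) = (0.469210, -0.116802); Gamma_uuu = 1.522884, Gamma_uuv = -0.807255, Gamma_uvv = 0.000000, Gamma_vuu = -0.403628, Gamma_vuv = 0.213956, Gamma_vvv = 0.000000; k3 = (0.469210, -0.116802, -0.423759, 0.112314)
  k4: at (u, v) = (0.570382, -1.017520), (du/dtau, dv/dtau) = (0.436436, -0.108153); Gamma_uuu = 1.443116, Gamma_uuv = -0.808953, Gamma_uvv = 0.000000, Gamma_vuu = -0.404477, Gamma_vuv = 0.226734, Gamma_vvv = 0.000000; k4 = (0.436436, -0.108153, -0.351248, 0.098448)
  Y <- Y + (h/6)(k1 + 2k2 + 2k3 + k4): u = 0.5700, v = -1.0174, du/dtau = 0.4370, dv/dtau = -0.1083
step 2:
  k1: at (u, v) = (0.569991, -1.017449), (du/dtau, dv/dtau) = (0.436966, -0.108323); Gamma_uuu = 1.443975, Gamma_uuv = -0.808937, Gamma_uvv = 0.000000, Gamma_vuu = -0.404469, Gamma_vuv = 0.226590, Gamma_vvv = 0.000000; k1 = (0.436966, -0.108323, -0.352291, 0.098680)
  k2: at (u, v) = (0.602763, -1.025573), (du/dtau, dv/dtau) = (0.410544, -0.100922); Gamma_uuu = 1.375054, Gamma_uuv = -0.808165, Gamma_uvv = 0.000000, Gamma_vuu = -0.404082, Gamma_vuv = 0.237492, Gamma_vvv = 0.000000; k2 = (0.410544, -0.100922, -0.298730, 0.087787)
  k3: at (u, v) = (0.600781, -1.025018), (du/dtau, dv/dtau) = (0.414561, -0.101739); Gamma_uuu = 1.379074, Gamma_uuv = -0.808300, Gamma_uvv = 0.000000, Gamma_vuu = -0.404150, Gamma_vuv = 0.236880, Gamma_vvv = 0.000000; k3 = (0.414561, -0.101739, -0.305193, 0.089439)
  k4: at (u, v) = (0.632175, -1.032710), (du/dtau, dv/dtau) = (0.391187, -0.094907); Gamma_uuu = 1.316646, Gamma_uuv = -0.805987, Gamma_uvv = 0.000000, Gamma_vuu = -0.402993, Gamma_vuv = 0.246693, Gamma_vvv = 0.000000; k4 = (0.391187, -0.094907, -0.261330, 0.079987)
  Y <- Y + (h/6)(k1 + 2k2 + 2k3 + k4): u = 0.6319, v = -1.0327, du/dtau = 0.3914, dv/dtau = -0.0950
step 3:
  k1: at (u, v) = (0.631950, -1.032663), (du/dtau, dv/dtau) = (0.391429, -0.094995); Gamma_uuu = 1.317084, Gamma_uuv = -0.806005, Gamma_uvv = 0.000000, Gamma_vuu = -0.403002, Gamma_vuv = 0.246622, Gamma_vvv = 0.000000; k1 = (0.391429, -0.094995, -0.261740, 0.080088)
  k2: at (u, v) = (0.661307, -1.039787), (du/dtau, dv/dtau) = (0.371799, -0.088989); Gamma_uuu = 1.261981, Gamma_uuv = -0.802623, Gamma_uvv = 0.000000, Gamma_vuu = -0.401311, Gamma_vuv = 0.255235, Gamma_vvv = 0.000000; k2 = (0.371799, -0.088989, -0.227560, 0.072364)
  k3: at (u, v) = (0.659835, -1.039337), (du/dtau, dv/dtau) = (0.374362, -0.089568); Gamma_uuu = 1.264632, Gamma_uuv = -0.802866, Gamma_uvv = 0.000000, Gamma_vuu = -0.401433, Gamma_vuv = 0.254854, Gamma_vvv = 0.000000; k3 = (0.374362, -0.089568, -0.231076, 0.073351)
  k4: at (u, v) = (0.688104, -1.046098), (du/dtau, dv/dtau) = (0.356768, -0.083993); Gamma_uuu = 1.214306, Gamma_uuv = -0.798748, Gamma_uvv = 0.000000, Gamma_vuu = -0.399374, Gamma_vuv = 0.262701, Gamma_vvv = 0.000000; k4 = (0.356768, -0.083993, -0.202431, 0.066578)
  Y <- Y + (h/6)(k1 + 2k2 + 2k3 + k4): u = 0.6880, v = -1.0461, du/dtau = 0.3569, dv/dtau = -0.0840
step 4:
  k1: at (u, v) = (0.687963, -1.046065), (du/dtau, dv/dtau) = (0.356893, -0.084043); Gamma_uuu = 1.214551, Gamma_uuv = -0.798770, Gamma_uvv = 0.000000, Gamma_vuu = -0.399385, Gamma_vuv = 0.262663, Gamma_vvv = 0.000000; k1 = (0.356893, -0.084043, -0.202618, 0.066628)
  k2: at (u, v) = (0.714730, -1.052368), (du/dtau, dv/dtau) = (0.341697, -0.079046); Gamma_uuu = 1.169372, Gamma_uuv = -0.794194, Gamma_uvv = 0.000000, Gamma_vuu = -0.397097, Gamma_vuv = 0.269694, Gamma_vvv = 0.000000; k2 = (0.341697, -0.079046, -0.179434, 0.060932)
  k3: at (u, v) = (0.713590, -1.051994), (du/dtau, dv/dtau) = (0.343436, -0.079473); Gamma_uuu = 1.171208, Gamma_uuv = -0.794456, Gamma_uvv = 0.000000, Gamma_vuu = -0.397228, Gamma_vuv = 0.269448, Gamma_vvv = 0.000000; k3 = (0.343436, -0.079473, -0.181509, 0.061561)
  k4: at (u, v) = (0.739478, -1.057986), (du/dtau, dv/dtau) = (0.329667, -0.074809); Gamma_uuu = 1.129602, Gamma_uuv = -0.789534, Gamma_uvv = 0.000000, Gamma_vuu = -0.394767, Gamma_vuv = 0.275922, Gamma_vvv = 0.000000; k4 = (0.329667, -0.074809, -0.161708, 0.056513)
  Y <- Y + (h/6)(k1 + 2k2 + 2k3 + k4): u = 0.7394, v = -1.0580, du/dtau = 0.3297, dv/dtau = -0.0748


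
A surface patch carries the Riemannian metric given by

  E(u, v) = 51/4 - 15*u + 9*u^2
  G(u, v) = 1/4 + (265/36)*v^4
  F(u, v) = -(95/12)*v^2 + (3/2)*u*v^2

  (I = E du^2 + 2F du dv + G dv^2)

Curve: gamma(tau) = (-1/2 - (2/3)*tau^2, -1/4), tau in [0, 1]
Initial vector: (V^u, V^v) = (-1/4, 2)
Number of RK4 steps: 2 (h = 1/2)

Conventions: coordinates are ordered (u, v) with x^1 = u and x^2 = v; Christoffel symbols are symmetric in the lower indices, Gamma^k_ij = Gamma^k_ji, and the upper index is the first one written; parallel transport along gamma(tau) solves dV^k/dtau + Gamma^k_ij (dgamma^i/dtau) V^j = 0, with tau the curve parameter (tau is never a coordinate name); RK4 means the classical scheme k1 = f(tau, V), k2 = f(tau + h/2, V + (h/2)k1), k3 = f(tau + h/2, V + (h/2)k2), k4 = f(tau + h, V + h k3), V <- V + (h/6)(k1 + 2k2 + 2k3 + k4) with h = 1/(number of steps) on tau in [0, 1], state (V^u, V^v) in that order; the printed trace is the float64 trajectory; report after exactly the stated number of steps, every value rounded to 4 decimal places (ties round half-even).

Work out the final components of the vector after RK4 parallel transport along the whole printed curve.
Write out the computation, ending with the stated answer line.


gamma'(tau) = (-(4/3)*tau, 0); f(tau, V)^k = -Gamma^k_ij(gamma(tau)) gamma'^i(tau) V^j; h = 1/2; intermediate values shown to 6 dp
curve data and Christoffel symbols at the stage parameters:
  tau = 0.000000: gamma = (-0.500000, -0.250000), gamma' = (0.000000, 0.000000); Gamma_uuu = -0.551013, Gamma_uuv = 0.000000, Gamma_uvv = 0.181203, Gamma_vuu = -0.734394, Gamma_vuv = 0.000000, Gamma_vvv = -0.473116
  tau = 0.250000: gamma = (-0.541667, -0.250000), gamma' = (-0.333333, 0.000000); Gamma_uuu = -0.543104, Gamma_uuv = 0.000000, Gamma_uvv = 0.174376, Gamma_vuu = -0.726636, Gamma_vuv = 0.000000, Gamma_vvv = -0.483938
  tau = 0.500000: gamma = (-0.666667, -0.250000), gamma' = (-0.666667, 0.000000); Gamma_uuu = -0.519295, Gamma_uuv = 0.000000, Gamma_uvv = 0.155971, Gamma_vuu = -0.701868, Gamma_vuv = 0.000000, Gamma_vvv = -0.513404
  tau = 0.750000: gamma = (-0.875000, -0.250000), gamma' = (-1.000000, 0.000000); Gamma_uuu = -0.480837, Gamma_uuv = 0.000000, Gamma_uvv = 0.131084, Gamma_vuu = -0.658673, Gamma_vuv = 0.000000, Gamma_vvv = -0.553974
  tau = 1.000000: gamma = (-1.166667, -0.250000), gamma' = (-1.333333, 0.000000); Gamma_uuu = -0.432061, Gamma_uuv = 0.000000, Gamma_uvv = 0.105237, Gamma_vuu = -0.600122, Gamma_vuv = 0.000000, Gamma_vvv = -0.597136
step 0: V^u = -0.2500, V^v = 2.0000
step 1: k1 = (0.000000, 0.000000), k2 = (0.045259, 0.060553), k3 = (0.043210, 0.057812), k4 = (0.079070, 0.106869); V <- V + (h/6)(k1 + 2k2 + 2k3 + k4): V^u = -0.2287, V^v = 2.0286
step 2: k1 = (0.079163, 0.106996), k2 = (0.100435, 0.137580), k3 = (0.097878, 0.134078), k4 = (0.103537, 0.143811); V <- V + (h/6)(k1 + 2k2 + 2k3 + k4): V^u = -0.1804, V^v = 2.0948

Answer: V^u = -0.1804, V^v = 2.0948


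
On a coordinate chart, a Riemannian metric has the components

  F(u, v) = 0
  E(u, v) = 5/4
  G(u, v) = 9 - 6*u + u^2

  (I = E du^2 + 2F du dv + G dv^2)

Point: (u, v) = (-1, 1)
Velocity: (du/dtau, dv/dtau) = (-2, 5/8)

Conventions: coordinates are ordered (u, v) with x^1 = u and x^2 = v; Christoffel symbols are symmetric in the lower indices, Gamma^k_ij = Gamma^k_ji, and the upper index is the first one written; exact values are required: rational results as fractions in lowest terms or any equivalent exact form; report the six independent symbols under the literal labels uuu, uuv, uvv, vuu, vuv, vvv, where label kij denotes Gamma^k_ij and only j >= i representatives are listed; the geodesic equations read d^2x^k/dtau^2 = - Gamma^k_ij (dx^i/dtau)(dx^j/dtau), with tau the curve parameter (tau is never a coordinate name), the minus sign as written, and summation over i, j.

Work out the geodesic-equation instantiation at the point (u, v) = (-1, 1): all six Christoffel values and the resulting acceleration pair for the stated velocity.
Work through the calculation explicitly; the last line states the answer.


E = 5/4, F = 0, G = 16 at the point
E_u = 0, E_v = 0, F_u = 0, F_v = 0, G_u = -8, G_v = 0
EG - F^2 = 20;  g^inv = (1/20) * [[16, 0], [0, 5/4]]
first-kind symbols [ij,l] = (1/2)(d_i g_jl + d_j g_il - d_l g_ij): [uu,u] = E_u/2 = 0, [uu,v] = F_u - E_v/2 = 0, [uv,u] = E_v/2 = 0, [uv,v] = G_u/2 = -4, [vv,u] = F_v - G_u/2 = 4, [vv,v] = G_v/2 = 0
Gamma^u_ij = (G*[ij,u] - F*[ij,v])/(EG - F^2), Gamma^v_ij = (E*[ij,v] - F*[ij,u])/(EG - F^2)
Gamma_uuu = 0, Gamma_uuv = 0, Gamma_uvv = 16/5, Gamma_vuu = 0, Gamma_vuv = -1/4, Gamma_vvv = 0
d^2u/dtau^2 = -(Gamma_uuu*(-2)^2 + 2*Gamma_uuv*(-2)*(5/8) + Gamma_uvv*(5/8)^2) = -5/4
d^2v/dtau^2 = -(Gamma_vuu*(-2)^2 + 2*Gamma_vuv*(-2)*(5/8) + Gamma_vvv*(5/8)^2) = -5/8

Answer: Gamma_uuu = 0, Gamma_uuv = 0, Gamma_uvv = 16/5, Gamma_vuu = 0, Gamma_vuv = -1/4, Gamma_vvv = 0; accelerations (d^2u/dtau^2, d^2v/dtau^2) = (-5/4, -5/8)


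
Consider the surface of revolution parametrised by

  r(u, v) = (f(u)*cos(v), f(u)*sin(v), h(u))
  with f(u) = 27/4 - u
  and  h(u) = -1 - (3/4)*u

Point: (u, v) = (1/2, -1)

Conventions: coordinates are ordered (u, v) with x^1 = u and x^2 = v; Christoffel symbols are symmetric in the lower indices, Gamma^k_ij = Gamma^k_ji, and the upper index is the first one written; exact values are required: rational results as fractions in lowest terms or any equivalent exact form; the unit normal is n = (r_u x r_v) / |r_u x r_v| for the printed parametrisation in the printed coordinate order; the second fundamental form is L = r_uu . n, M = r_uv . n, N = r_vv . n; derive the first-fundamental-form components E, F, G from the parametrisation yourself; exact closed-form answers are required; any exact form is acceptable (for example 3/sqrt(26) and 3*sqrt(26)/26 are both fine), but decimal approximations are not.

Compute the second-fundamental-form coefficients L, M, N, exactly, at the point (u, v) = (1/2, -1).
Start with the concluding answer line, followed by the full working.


Answer: L = 0, M = 0, N = -15/4

f = 25/4, f' = -1, f'' = 0, h' = -3/4, h'' = 0
E = 25/16, F = 0, G = 625/16; answer radicand W^2 = 25/16
unnormalised second-form numerators: l = 0, m = 0, n = -75/16; L = l/sqrt(25/16), and similarly M = m/sqrt(W^2), N = n/sqrt(W^2)


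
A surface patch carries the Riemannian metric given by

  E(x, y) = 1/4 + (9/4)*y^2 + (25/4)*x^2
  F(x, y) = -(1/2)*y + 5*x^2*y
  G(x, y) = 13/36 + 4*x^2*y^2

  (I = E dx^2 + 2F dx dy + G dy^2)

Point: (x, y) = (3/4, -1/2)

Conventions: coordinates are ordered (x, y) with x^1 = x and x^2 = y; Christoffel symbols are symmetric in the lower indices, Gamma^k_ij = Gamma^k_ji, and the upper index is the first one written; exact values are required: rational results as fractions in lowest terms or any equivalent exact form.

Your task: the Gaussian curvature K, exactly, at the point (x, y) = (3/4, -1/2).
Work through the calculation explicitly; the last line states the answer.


E = 277/64, F = -37/32, G = 133/144, EG - F^2 = 3065/1152 at the point
E_x = 75/8, E_y = -9/4, F_x = -15/4, F_y = 37/16, G_x = 3/2, G_y = -9/4
E_yy = 9/2, F_xy = 15/2, G_xx = 2
Evaluate Brioschi's two determinant matrices M1, M2 and divide by (EG - F^2)^2.
M1 = [[-E_yy/2 + F_xy - G_xx/2, E_x/2, F_x - E_y/2], [F_y - G_x/2, E, F], [G_y/2, F, G]] = [[17/4, 75/16, -21/8], [25/16, 277/64, -37/32], [-9/8, -37/32, 133/144]]; det M1 = 5993/2304
M2 = [[0, E_y/2, G_x/2], [E_y/2, E, F], [G_x/2, F, G]] = [[0, -9/8, 3/4], [-9/8, 277/64, -37/32], [3/4, -37/32, 133/144]]; det M2 = -423/256
det M1 - det M2 = 1225/288; K = 1225/288 / (3065/1152)^2 = 225792/375769

Answer: K = 225792/375769


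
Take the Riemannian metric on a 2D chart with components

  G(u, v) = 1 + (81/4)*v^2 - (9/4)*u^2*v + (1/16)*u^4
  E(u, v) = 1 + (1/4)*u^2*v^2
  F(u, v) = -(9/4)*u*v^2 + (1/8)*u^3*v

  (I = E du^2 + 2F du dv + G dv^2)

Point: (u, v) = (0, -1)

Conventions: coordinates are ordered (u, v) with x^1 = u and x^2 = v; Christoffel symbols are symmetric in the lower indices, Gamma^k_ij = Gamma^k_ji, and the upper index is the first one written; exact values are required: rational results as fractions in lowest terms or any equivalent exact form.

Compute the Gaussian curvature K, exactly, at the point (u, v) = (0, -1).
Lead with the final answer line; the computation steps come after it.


Answer: K = 36/7225

E = 1, F = 0, G = 85/4, EG - F^2 = 85/4 at the point
E_u = 0, E_v = 0, F_u = -9/4, F_v = 0, G_u = 0, G_v = -81/2
E_vv = 0, F_uv = 9/2, G_uu = 9/2
K follows from Brioschi's formula, (det M1 - det M2)/(EG - F^2)^2.
M1 = [[-E_vv/2 + F_uv - G_uu/2, E_u/2, F_u - E_v/2], [F_v - G_u/2, E, F], [G_v/2, F, G]] = [[9/4, 0, -9/4], [0, 1, 0], [-81/4, 0, 85/4]]; det M1 = 9/4
M2 = [[0, E_v/2, G_u/2], [E_v/2, E, F], [G_u/2, F, G]] = [[0, 0, 0], [0, 1, 0], [0, 0, 85/4]]; det M2 = 0
det M1 - det M2 = 9/4; K = 9/4 / (85/4)^2 = 36/7225


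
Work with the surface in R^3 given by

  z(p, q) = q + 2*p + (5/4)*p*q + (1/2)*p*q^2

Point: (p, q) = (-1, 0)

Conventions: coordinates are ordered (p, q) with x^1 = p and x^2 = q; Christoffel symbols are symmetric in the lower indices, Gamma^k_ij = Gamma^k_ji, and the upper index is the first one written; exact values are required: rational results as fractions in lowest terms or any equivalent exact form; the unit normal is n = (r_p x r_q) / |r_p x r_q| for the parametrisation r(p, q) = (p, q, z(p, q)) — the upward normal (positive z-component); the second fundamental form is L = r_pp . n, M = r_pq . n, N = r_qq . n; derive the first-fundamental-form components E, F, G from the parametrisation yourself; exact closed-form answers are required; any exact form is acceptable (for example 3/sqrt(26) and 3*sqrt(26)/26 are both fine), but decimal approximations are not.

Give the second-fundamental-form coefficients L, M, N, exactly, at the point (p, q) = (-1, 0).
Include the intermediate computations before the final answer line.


z_p = 2, z_q = -1/4, z_pp = 0, z_pq = 5/4, z_qq = -1
E = 5, F = -1/2, G = 17/16; answer radicand W^2 = 81/16
unnormalised second-form numerators: l = 0, m = 5/4, n = -1; L = l/sqrt(81/16), and similarly M = m/sqrt(W^2), N = n/sqrt(W^2)

Answer: L = 0, M = 5/9, N = -4/9


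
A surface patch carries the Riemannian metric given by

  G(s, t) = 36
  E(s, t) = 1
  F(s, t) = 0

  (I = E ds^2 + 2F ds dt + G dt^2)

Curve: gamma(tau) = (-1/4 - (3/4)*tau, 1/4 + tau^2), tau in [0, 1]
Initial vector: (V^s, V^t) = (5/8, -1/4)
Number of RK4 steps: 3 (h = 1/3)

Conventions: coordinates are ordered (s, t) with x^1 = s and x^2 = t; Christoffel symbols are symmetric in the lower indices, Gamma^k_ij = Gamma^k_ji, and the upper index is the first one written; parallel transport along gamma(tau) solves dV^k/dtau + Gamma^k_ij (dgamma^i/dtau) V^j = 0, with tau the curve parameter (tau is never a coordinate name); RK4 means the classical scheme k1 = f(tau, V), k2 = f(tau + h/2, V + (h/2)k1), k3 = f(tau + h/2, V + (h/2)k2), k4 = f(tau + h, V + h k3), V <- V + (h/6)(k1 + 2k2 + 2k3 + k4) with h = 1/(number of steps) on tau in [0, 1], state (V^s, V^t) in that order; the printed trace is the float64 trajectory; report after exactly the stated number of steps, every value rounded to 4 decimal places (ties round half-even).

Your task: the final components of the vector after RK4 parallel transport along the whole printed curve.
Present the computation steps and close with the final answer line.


gamma'(tau) = (-3/4, 2*tau); f(tau, V)^k = -Gamma^k_ij(gamma(tau)) gamma'^i(tau) V^j; h = 1/3; intermediate values shown to 6 dp
curve data and Christoffel symbols at the stage parameters:
  tau = 0.000000: gamma = (-0.250000, 0.250000), gamma' = (-0.750000, 0.000000); Gamma_sss = 0.000000, Gamma_sst = 0.000000, Gamma_stt = 0.000000, Gamma_tss = 0.000000, Gamma_tst = 0.000000, Gamma_ttt = 0.000000
  tau = 0.166667: gamma = (-0.375000, 0.277778), gamma' = (-0.750000, 0.333333); Gamma_sss = 0.000000, Gamma_sst = 0.000000, Gamma_stt = 0.000000, Gamma_tss = 0.000000, Gamma_tst = 0.000000, Gamma_ttt = 0.000000
  tau = 0.333333: gamma = (-0.500000, 0.361111), gamma' = (-0.750000, 0.666667); Gamma_sss = 0.000000, Gamma_sst = 0.000000, Gamma_stt = 0.000000, Gamma_tss = 0.000000, Gamma_tst = 0.000000, Gamma_ttt = 0.000000
  tau = 0.500000: gamma = (-0.625000, 0.500000), gamma' = (-0.750000, 1.000000); Gamma_sss = 0.000000, Gamma_sst = 0.000000, Gamma_stt = 0.000000, Gamma_tss = 0.000000, Gamma_tst = 0.000000, Gamma_ttt = 0.000000
  tau = 0.666667: gamma = (-0.750000, 0.694444), gamma' = (-0.750000, 1.333333); Gamma_sss = 0.000000, Gamma_sst = 0.000000, Gamma_stt = 0.000000, Gamma_tss = 0.000000, Gamma_tst = 0.000000, Gamma_ttt = 0.000000
  tau = 0.833333: gamma = (-0.875000, 0.944444), gamma' = (-0.750000, 1.666667); Gamma_sss = 0.000000, Gamma_sst = 0.000000, Gamma_stt = 0.000000, Gamma_tss = 0.000000, Gamma_tst = 0.000000, Gamma_ttt = 0.000000
  tau = 1.000000: gamma = (-1.000000, 1.250000), gamma' = (-0.750000, 2.000000); Gamma_sss = 0.000000, Gamma_sst = 0.000000, Gamma_stt = 0.000000, Gamma_tss = 0.000000, Gamma_tst = 0.000000, Gamma_ttt = 0.000000
step 0: V^s = 0.6250, V^t = -0.2500
step 1: k1 = (0.000000, 0.000000), k2 = (0.000000, 0.000000), k3 = (0.000000, 0.000000), k4 = (0.000000, 0.000000); V <- V + (h/6)(k1 + 2k2 + 2k3 + k4): V^s = 0.6250, V^t = -0.2500
step 2: k1 = (0.000000, 0.000000), k2 = (0.000000, 0.000000), k3 = (0.000000, 0.000000), k4 = (0.000000, 0.000000); V <- V + (h/6)(k1 + 2k2 + 2k3 + k4): V^s = 0.6250, V^t = -0.2500
step 3: k1 = (0.000000, 0.000000), k2 = (0.000000, 0.000000), k3 = (0.000000, 0.000000), k4 = (0.000000, 0.000000); V <- V + (h/6)(k1 + 2k2 + 2k3 + k4): V^s = 0.6250, V^t = -0.2500

Answer: V^s = 0.6250, V^t = -0.2500


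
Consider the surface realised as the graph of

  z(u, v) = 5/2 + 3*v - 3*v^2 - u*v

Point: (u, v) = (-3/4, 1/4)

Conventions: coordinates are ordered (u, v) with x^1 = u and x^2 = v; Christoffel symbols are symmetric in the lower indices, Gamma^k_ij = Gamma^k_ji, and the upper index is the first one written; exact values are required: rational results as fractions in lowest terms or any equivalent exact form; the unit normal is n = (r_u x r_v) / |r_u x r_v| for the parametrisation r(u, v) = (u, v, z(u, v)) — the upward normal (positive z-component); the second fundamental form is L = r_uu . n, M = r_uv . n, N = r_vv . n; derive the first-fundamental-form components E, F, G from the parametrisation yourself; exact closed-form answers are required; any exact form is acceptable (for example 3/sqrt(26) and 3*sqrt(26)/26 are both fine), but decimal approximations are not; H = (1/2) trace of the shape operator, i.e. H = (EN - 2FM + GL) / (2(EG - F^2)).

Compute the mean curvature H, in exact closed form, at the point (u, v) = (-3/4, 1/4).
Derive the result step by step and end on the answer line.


z_u = -1/4, z_v = 9/4, z_uu = 0, z_uv = -1, z_vv = -6
E = 17/16, F = -9/16, G = 97/16; answer radicand W^2 = 49/8
unnormalised second-form numerators: l = 0, m = -1, n = -6; L = l/sqrt(49/8), and similarly M = m/sqrt(W^2), N = n/sqrt(W^2)
H = (E*n - 2*F*m + G*l) / (2*(EG - F^2)*sqrt(W^2)); E*n - 2*F*m + G*l = -15/2, EG - F^2 = 49/8, so H = (-30/49)/sqrt(49/8)

Answer: H = -60*sqrt(2)/343


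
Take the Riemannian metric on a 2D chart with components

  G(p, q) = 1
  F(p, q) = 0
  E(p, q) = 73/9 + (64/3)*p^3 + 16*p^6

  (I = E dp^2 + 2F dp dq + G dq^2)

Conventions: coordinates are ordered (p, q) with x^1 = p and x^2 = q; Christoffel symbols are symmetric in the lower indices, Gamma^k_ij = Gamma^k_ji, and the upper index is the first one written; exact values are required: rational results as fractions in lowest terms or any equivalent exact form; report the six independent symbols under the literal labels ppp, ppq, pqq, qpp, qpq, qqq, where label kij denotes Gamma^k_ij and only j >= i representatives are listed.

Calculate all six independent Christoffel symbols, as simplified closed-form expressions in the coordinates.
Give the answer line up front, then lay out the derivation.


Answer: Gamma_ppp = (432*p^5 + 288*p^2)/(144*p^6 + 192*p^3 + 73), Gamma_ppq = 0, Gamma_pqq = 0, Gamma_qpp = 0, Gamma_qpq = 0, Gamma_qqq = 0

E = 73/9 + (64/3)*p^3 + 16*p^6; F = 0; G = 1
Gamma^k_ij = (1/2) g^{kl} (d_i g_jl + d_j g_il - d_l g_ij), with g^inv = (1/(EG-F^2)) [[G, -F], [-F, E]]
first partials: E_p = 64*p^2 + 96*p^5, E_q = 0, F_p = 0, F_q = 0, G_p = 0, G_q = 0
D = EG - F^2 = 73/9 + (64/3)*p^3 + 16*p^6
expanded: Gamma^p_pp = (G E_p - 2F F_p + F E_q)/(2D), Gamma^p_pq = (G E_q - F G_p)/(2D), Gamma^p_qq = (2G F_q - G G_p - F G_q)/(2D), Gamma^q_pp = (2E F_p - E E_q - F E_p)/(2D), Gamma^q_pq = (E G_p - F E_q)/(2D), Gamma^q_qq = (E G_q - 2F F_q + F G_p)/(2D); substitute and cancel common factors


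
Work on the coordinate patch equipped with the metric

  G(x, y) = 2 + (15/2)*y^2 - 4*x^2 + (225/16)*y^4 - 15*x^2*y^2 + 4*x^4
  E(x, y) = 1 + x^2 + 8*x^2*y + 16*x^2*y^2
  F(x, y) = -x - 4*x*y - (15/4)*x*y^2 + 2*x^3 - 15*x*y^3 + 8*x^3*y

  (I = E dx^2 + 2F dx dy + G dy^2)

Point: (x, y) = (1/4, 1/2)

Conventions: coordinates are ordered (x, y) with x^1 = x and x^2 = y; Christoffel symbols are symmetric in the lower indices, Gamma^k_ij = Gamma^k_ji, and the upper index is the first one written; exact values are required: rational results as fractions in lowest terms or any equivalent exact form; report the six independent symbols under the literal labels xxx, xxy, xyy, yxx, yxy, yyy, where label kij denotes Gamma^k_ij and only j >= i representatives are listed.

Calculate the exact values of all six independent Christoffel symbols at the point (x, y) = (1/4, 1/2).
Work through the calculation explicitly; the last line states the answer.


E = 25/16, F = -87/64, G = 1097/256 at the point
E_x = 9/2, E_y = 3/2, F_x = -75/16, F_y = -37/8, G_x = -29/8, G_y = 435/32
EG - F^2 = 1241/256;  g^inv = (256/1241) * [[1097/256, 87/64], [87/64, 25/16]]
first-kind symbols [ij,l] = (1/2)(d_i g_jl + d_j g_il - d_l g_ij): [xx,x] = E_x/2 = 9/4, [xx,y] = F_x - E_y/2 = -87/16, [xy,x] = E_y/2 = 3/4, [xy,y] = G_x/2 = -29/16, [yy,x] = F_y - G_x/2 = -45/16, [yy,y] = G_y/2 = 435/64
Gamma^x_ij = (G*[ij,x] - F*[ij,y])/(EG - F^2), Gamma^y_ij = (E*[ij,y] - F*[ij,x])/(EG - F^2)

Answer: Gamma_xxx = 576/1241, Gamma_xxy = 192/1241, Gamma_xyy = -720/1241, Gamma_yxx = -1392/1241, Gamma_yxy = -464/1241, Gamma_yyy = 1740/1241


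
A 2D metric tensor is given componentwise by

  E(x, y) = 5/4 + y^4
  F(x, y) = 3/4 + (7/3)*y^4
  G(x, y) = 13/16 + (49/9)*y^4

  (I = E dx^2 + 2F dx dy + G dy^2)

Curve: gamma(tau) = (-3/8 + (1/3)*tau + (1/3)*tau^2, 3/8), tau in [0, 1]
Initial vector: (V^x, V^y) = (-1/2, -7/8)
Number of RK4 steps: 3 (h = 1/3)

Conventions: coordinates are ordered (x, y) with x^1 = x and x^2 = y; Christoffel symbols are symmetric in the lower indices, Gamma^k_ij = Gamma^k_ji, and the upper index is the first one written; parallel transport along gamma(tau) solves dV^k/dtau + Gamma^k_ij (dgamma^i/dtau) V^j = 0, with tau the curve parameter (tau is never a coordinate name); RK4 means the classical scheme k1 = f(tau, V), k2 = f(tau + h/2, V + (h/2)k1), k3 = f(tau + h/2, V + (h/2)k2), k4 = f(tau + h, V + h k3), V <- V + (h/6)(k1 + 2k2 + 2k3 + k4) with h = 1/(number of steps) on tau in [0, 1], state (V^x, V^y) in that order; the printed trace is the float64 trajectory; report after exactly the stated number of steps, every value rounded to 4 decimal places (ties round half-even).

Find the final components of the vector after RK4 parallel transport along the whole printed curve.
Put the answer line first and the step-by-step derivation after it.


Answer: V^x = -0.3397, V^y = -1.0458

gamma'(tau) = (1/3 + (2/3)*tau, 0); f(tau, V)^k = -Gamma^k_ij(gamma(tau)) gamma'^i(tau) V^j; h = 1/3; intermediate values shown to 6 dp
curve data and Christoffel symbols at the stage parameters:
  tau = 0.000000: gamma = (-0.375000, 0.375000), gamma' = (0.333333, 0.000000); Gamma_xxx = 0.157079, Gamma_xxy = 0.181548, Gamma_xyy = -0.007980, Gamma_yxx = -0.250526, Gamma_yxy = -0.157079, Gamma_yyy = 0.630943
  tau = 0.166667: gamma = (-0.310185, 0.375000), gamma' = (0.444444, 0.000000); Gamma_xxx = 0.157079, Gamma_xxy = 0.181548, Gamma_xyy = -0.007980, Gamma_yxx = -0.250526, Gamma_yxy = -0.157079, Gamma_yyy = 0.630943
  tau = 0.333333: gamma = (-0.226852, 0.375000), gamma' = (0.555556, 0.000000); Gamma_xxx = 0.157079, Gamma_xxy = 0.181548, Gamma_xyy = -0.007980, Gamma_yxx = -0.250526, Gamma_yxy = -0.157079, Gamma_yyy = 0.630943
  tau = 0.500000: gamma = (-0.125000, 0.375000), gamma' = (0.666667, 0.000000); Gamma_xxx = 0.157079, Gamma_xxy = 0.181548, Gamma_xyy = -0.007980, Gamma_yxx = -0.250526, Gamma_yxy = -0.157079, Gamma_yyy = 0.630943
  tau = 0.666667: gamma = (-0.004630, 0.375000), gamma' = (0.777778, 0.000000); Gamma_xxx = 0.157079, Gamma_xxy = 0.181548, Gamma_xyy = -0.007980, Gamma_yxx = -0.250526, Gamma_yxy = -0.157079, Gamma_yyy = 0.630943
  tau = 0.833333: gamma = (0.134259, 0.375000), gamma' = (0.888889, 0.000000); Gamma_xxx = 0.157079, Gamma_xxy = 0.181548, Gamma_xyy = -0.007980, Gamma_yxx = -0.250526, Gamma_yxy = -0.157079, Gamma_yyy = 0.630943
  tau = 1.000000: gamma = (0.291667, 0.375000), gamma' = (1.000000, 0.000000); Gamma_xxx = 0.157079, Gamma_xxy = 0.181548, Gamma_xyy = -0.007980, Gamma_yxx = -0.250526, Gamma_yxy = -0.157079, Gamma_yyy = 0.630943
step 0: V^x = -0.5000, V^y = -0.8750
step 1: k1 = (0.079131, -0.087569), k2 = (0.105765, -0.116309), k3 = (0.105842, -0.116149), k4 = (0.132712, -0.144417); V <- V + (h/6)(k1 + 2k2 + 2k3 + k4): V^x = -0.4647, V^y = -0.9137
step 2: k1 = (0.132712, -0.144417), k2 = (0.159851, -0.172126), k3 = (0.159936, -0.171854), k4 = (0.187372, -0.198794); V <- V + (h/6)(k1 + 2k2 + 2k3 + k4): V^x = -0.4114, V^y = -0.9710
step 3: k1 = (0.187372, -0.198794), k2 = (0.215126, -0.224864), k3 = (0.215182, -0.224441), k4 = (0.243223, -0.249374); V <- V + (h/6)(k1 + 2k2 + 2k3 + k4): V^x = -0.3397, V^y = -1.0458


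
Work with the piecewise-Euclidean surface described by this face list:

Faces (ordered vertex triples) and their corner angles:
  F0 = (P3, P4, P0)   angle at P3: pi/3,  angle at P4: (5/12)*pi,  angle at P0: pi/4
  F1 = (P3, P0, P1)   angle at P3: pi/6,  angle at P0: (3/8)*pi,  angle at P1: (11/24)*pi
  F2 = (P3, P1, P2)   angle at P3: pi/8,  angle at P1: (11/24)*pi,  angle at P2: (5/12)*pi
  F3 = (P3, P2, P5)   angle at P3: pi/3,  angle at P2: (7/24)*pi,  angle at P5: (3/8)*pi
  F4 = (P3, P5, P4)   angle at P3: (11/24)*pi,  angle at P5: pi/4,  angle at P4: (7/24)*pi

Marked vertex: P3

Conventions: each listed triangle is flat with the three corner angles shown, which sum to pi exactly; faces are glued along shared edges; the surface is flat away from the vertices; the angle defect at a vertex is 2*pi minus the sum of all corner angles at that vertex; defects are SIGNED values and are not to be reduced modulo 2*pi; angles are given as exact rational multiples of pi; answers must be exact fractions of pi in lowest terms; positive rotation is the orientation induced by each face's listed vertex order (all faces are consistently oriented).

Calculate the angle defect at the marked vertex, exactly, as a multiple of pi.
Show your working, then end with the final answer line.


Sum of corner angles at P3: (17/12)*pi
defect = 2*pi - (17/12)*pi

Answer: defect(P3) = (7/12)*pi
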